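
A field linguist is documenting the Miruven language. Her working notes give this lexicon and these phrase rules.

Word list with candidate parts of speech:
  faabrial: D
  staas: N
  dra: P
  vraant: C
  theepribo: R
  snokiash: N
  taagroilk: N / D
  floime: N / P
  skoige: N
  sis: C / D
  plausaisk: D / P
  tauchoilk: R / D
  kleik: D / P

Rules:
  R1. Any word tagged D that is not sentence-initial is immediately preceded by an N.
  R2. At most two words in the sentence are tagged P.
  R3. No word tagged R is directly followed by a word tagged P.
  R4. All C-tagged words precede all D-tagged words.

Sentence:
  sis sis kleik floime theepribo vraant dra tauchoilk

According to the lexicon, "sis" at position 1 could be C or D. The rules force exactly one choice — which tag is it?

Candidates per position — 1:sis {C,D}; 2:sis {C,D}; 3:kleik {D,P}; 4:floime {N,P}; 5:theepribo {R}; 6:vraant {C}; 7:dra {P}; 8:tauchoilk {R,D}.
Position 1: D is ruled out by rule 4; that leaves C.
Position 2: D is ruled out by rule 1; that leaves C.
Position 3: D is ruled out by rule 1; that leaves P.
Position 4: P is ruled out by rule 2; that leaves N.
Position 8: D is ruled out by rule 1; that leaves R.
The unique satisfying tagging is: C C P N R C P R.
Checking: rule 1 satisfied; rule 2 satisfied; rule 3 satisfied; rule 4 satisfied.

C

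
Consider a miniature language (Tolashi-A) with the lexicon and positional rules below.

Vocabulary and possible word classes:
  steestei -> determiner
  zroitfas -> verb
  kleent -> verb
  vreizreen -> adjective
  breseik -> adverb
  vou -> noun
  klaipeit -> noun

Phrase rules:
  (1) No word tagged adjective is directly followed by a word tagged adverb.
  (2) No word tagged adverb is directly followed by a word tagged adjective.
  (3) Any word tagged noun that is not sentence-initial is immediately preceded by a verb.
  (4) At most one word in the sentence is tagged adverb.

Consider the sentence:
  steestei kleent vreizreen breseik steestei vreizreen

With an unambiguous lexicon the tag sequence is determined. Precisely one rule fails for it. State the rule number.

Fixed tagging: determiner verb adjective adverb determiner adjective.
Checking each rule: R1 fail, R2 pass, R3 pass, R4 pass.
Only rule 1 fails.

1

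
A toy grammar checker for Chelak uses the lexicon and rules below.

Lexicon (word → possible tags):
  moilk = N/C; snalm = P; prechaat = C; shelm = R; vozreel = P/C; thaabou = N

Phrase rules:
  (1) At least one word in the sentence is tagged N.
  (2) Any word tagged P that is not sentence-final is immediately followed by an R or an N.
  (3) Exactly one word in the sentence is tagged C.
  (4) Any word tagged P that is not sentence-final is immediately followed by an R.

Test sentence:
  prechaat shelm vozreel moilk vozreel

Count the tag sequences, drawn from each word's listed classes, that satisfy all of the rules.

Candidates per position — 1:prechaat {C}; 2:shelm {R}; 3:vozreel {P,C}; 4:moilk {N,C}; 5:vozreel {P,C}.
There are 8 candidate sequences in total.
Every candidate sequence violates at least one rule; no consistent tagging exists.
Count = 0.

0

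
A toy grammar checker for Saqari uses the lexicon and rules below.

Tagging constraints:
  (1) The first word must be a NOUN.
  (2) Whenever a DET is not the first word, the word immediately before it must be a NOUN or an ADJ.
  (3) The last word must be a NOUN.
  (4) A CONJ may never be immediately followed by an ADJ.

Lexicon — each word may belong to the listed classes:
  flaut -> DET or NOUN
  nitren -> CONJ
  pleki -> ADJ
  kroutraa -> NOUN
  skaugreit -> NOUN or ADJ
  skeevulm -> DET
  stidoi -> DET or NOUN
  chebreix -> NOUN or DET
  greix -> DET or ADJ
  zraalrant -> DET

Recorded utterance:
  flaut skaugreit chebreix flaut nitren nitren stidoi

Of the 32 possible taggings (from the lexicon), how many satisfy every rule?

6

Candidates per position — 1:flaut {DET,NOUN}; 2:skaugreit {NOUN,ADJ}; 3:chebreix {NOUN,DET}; 4:flaut {DET,NOUN}; 5:nitren {CONJ}; 6:nitren {CONJ}; 7:stidoi {DET,NOUN}.
There are 32 candidate sequences in total.
Checking each against the rules leaves 6 sequences.
Count = 6.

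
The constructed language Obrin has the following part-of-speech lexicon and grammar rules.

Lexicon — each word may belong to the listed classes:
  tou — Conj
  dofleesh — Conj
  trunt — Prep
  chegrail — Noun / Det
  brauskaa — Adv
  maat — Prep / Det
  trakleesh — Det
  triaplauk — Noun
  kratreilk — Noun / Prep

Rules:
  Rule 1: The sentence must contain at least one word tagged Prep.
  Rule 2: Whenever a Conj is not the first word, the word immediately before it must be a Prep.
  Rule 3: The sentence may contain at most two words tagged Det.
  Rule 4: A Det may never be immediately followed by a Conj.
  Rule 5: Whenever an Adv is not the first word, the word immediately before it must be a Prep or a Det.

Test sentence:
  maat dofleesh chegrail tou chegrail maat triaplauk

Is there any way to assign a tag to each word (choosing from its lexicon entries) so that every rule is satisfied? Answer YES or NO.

Candidates per position — 1:maat {Prep,Det}; 2:dofleesh {Conj}; 3:chegrail {Noun,Det}; 4:tou {Conj}; 5:chegrail {Noun,Det}; 6:maat {Prep,Det}; 7:triaplauk {Noun}.
Rule 2 cannot be satisfied by any choice of tags from the lexicon.
So there is no consistent tagging.

NO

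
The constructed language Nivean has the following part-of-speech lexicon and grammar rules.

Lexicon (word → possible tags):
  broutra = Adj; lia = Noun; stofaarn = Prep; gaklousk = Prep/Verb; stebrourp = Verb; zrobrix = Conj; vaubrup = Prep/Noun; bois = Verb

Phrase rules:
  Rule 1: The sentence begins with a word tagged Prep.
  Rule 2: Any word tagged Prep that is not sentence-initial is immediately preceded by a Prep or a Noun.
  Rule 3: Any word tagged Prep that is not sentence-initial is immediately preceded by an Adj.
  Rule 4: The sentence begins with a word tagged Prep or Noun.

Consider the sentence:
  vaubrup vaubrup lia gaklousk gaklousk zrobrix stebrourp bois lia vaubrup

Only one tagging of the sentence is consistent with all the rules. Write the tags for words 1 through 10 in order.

Candidates per position — 1:vaubrup {Prep,Noun}; 2:vaubrup {Prep,Noun}; 3:lia {Noun}; 4:gaklousk {Prep,Verb}; 5:gaklousk {Prep,Verb}; 6:zrobrix {Conj}; 7:stebrourp {Verb}; 8:bois {Verb}; 9:lia {Noun}; 10:vaubrup {Prep,Noun}.
Position 1: Noun is ruled out by rule 1; that leaves Prep.
Position 2: Prep is ruled out by rule 3; that leaves Noun.
Position 4: Prep is ruled out by rule 3; that leaves Verb.
Position 5: Prep is ruled out by rule 2; that leaves Verb.
Position 10: Prep is ruled out by rule 3; that leaves Noun.
So the tagging must be: Prep Noun Noun Verb Verb Conj Verb Verb Noun Noun.
Verifying each rule — rule 1 ✓; rule 2 ✓; rule 3 ✓; rule 4 ✓.

Prep Noun Noun Verb Verb Conj Verb Verb Noun Noun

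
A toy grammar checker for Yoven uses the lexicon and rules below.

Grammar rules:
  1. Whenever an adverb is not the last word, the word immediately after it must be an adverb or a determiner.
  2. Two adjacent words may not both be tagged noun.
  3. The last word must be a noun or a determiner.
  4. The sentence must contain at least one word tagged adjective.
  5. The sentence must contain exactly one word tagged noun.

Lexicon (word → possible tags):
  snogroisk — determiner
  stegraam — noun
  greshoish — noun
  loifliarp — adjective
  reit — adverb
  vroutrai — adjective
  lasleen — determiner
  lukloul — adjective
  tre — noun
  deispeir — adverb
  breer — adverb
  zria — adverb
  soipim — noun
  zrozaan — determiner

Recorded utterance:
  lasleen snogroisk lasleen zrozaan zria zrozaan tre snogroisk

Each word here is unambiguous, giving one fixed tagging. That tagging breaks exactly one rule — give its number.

Fixed tagging: determiner determiner determiner determiner adverb determiner noun determiner.
Checking each rule: R1 ✓, R2 ✓, R3 ✓, R4 ✗, R5 ✓.
Only rule 4 fails.

4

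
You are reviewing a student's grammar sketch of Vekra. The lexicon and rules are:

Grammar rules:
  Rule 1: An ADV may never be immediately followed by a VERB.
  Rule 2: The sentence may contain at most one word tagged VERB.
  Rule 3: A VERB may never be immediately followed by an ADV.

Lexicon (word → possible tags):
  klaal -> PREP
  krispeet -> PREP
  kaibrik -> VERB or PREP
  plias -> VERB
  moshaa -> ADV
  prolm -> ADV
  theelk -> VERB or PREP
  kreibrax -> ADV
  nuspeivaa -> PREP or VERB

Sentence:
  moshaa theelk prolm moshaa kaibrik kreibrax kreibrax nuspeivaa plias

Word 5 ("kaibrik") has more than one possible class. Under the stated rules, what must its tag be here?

PREP

Candidates per position — 1:moshaa {ADV}; 2:theelk {VERB,PREP}; 3:prolm {ADV}; 4:moshaa {ADV}; 5:kaibrik {VERB,PREP}; 6:kreibrax {ADV}; 7:kreibrax {ADV}; 8:nuspeivaa {PREP,VERB}; 9:plias {VERB}.
If word 2 were VERB, no tagging could satisfy rule 1; so word 2 is PREP.
If word 5 were VERB, no tagging could satisfy rule 1; so word 5 is PREP.
If word 8 were VERB, no tagging could satisfy rule 1; so word 8 is PREP.
So the tagging must be: ADV PREP ADV ADV PREP ADV ADV PREP VERB.
Verifying each rule — rule 1 ok; rule 2 ok; rule 3 ok.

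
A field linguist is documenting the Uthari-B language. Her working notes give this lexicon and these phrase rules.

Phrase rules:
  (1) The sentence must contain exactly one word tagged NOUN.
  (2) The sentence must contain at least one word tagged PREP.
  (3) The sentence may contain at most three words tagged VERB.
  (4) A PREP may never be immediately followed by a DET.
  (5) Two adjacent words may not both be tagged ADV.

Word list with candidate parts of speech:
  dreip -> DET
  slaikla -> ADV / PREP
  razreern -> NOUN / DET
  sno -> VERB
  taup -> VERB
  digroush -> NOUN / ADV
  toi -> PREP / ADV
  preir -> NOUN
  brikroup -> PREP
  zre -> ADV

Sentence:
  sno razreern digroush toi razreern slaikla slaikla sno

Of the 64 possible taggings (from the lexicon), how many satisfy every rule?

6

Candidates per position — 1:sno {VERB}; 2:razreern {NOUN,DET}; 3:digroush {NOUN,ADV}; 4:toi {PREP,ADV}; 5:razreern {NOUN,DET}; 6:slaikla {ADV,PREP}; 7:slaikla {ADV,PREP}; 8:sno {VERB}.
There are 64 candidate sequences in total.
Checking each against the rules leaves 6 sequences.
Count = 6.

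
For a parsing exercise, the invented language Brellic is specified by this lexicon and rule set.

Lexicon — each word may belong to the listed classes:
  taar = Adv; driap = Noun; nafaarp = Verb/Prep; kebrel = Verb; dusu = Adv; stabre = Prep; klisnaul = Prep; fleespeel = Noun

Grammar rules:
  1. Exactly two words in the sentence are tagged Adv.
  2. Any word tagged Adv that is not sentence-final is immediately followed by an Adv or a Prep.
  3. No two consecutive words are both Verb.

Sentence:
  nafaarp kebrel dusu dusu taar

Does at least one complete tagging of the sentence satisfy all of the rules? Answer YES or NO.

NO

Candidates per position — 1:nafaarp {Verb,Prep}; 2:kebrel {Verb}; 3:dusu {Adv}; 4:dusu {Adv}; 5:taar {Adv}.
Rule 1 cannot be satisfied by any choice of tags from the lexicon.
So there is no consistent tagging.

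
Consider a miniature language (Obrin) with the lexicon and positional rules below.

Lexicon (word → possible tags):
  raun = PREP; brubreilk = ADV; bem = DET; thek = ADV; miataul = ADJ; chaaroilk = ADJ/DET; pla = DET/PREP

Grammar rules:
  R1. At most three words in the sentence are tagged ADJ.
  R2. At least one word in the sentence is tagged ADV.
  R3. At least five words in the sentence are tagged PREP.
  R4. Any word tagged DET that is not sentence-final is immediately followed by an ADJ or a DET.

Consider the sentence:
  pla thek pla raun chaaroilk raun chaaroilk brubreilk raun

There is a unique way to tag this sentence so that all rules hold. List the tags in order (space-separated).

PREP ADV PREP PREP ADJ PREP ADJ ADV PREP

Candidates per position — 1:pla {DET,PREP}; 2:thek {ADV}; 3:pla {DET,PREP}; 4:raun {PREP}; 5:chaaroilk {ADJ,DET}; 6:raun {PREP}; 7:chaaroilk {ADJ,DET}; 8:brubreilk {ADV}; 9:raun {PREP}.
Word 1 cannot be DET — rule 3 would then fail for every completion. It is PREP.
Word 3 cannot be DET — rule 3 would then fail for every completion. It is PREP.
Word 5 cannot be DET — rule 4 would then fail for every completion. It is ADJ.
Word 7 cannot be DET — rule 4 would then fail for every completion. It is ADJ.
That leaves exactly one tagging: PREP ADV PREP PREP ADJ PREP ADJ ADV PREP.
Check: rule 1 holds; rule 2 holds; rule 3 holds; rule 4 holds.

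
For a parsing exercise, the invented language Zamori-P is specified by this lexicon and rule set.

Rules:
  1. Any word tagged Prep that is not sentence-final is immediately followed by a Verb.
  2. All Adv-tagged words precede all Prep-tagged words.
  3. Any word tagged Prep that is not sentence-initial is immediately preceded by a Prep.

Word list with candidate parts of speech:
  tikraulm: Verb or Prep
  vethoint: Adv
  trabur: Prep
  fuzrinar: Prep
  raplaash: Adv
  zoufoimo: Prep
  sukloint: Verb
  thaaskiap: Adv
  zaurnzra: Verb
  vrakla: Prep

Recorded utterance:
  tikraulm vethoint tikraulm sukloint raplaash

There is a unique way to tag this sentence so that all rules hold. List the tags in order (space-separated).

Verb Adv Verb Verb Adv

Candidates per position — 1:tikraulm {Verb,Prep}; 2:vethoint {Adv}; 3:tikraulm {Verb,Prep}; 4:sukloint {Verb}; 5:raplaash {Adv}.
Position 1: tagging it Prep would leave rule 1 unsatisfiable, so it must be Verb.
Position 3: tagging it Prep would leave rule 2 unsatisfiable, so it must be Verb.
The only consistent sequence is: Verb Adv Verb Verb Adv.
Checking: rule 1 ✓; rule 2 ✓; rule 3 ✓.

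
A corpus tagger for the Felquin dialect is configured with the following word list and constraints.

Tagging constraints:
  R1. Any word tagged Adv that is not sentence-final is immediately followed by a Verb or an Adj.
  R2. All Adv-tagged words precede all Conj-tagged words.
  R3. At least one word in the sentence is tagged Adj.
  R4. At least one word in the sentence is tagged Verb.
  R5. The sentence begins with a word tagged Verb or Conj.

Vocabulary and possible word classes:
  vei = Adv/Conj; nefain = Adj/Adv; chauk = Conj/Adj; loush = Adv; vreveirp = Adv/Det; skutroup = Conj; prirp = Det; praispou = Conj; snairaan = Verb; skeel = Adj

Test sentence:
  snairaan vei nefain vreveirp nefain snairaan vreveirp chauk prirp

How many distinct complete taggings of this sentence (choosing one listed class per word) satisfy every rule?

Candidates per position — 1:snairaan {Verb}; 2:vei {Adv,Conj}; 3:nefain {Adj,Adv}; 4:vreveirp {Adv,Det}; 5:nefain {Adj,Adv}; 6:snairaan {Verb}; 7:vreveirp {Adv,Det}; 8:chauk {Conj,Adj}; 9:prirp {Det}.
There are 64 candidate sequences in total.
Checking each against the rules leaves 11 sequences.
Count = 11.

11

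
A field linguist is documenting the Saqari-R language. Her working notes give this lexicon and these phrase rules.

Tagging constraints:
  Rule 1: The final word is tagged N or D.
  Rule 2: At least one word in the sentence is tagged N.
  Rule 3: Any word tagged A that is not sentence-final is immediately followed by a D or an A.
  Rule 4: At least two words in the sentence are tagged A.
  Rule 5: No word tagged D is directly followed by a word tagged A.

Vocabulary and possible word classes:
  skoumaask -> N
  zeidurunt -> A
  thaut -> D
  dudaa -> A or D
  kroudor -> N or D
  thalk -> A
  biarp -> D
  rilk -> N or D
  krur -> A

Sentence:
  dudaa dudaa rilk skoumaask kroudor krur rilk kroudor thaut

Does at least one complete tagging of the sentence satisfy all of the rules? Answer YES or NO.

Candidates per position — 1:dudaa {A,D}; 2:dudaa {A,D}; 3:rilk {N,D}; 4:skoumaask {N}; 5:kroudor {N,D}; 6:krur {A}; 7:rilk {N,D}; 8:kroudor {N,D}; 9:thaut {D}.
One satisfying assignment: A D D N N A D N D.
Verifying each rule — rule 1 holds; rule 2 holds; rule 3 holds; rule 4 holds; rule 5 holds.

YES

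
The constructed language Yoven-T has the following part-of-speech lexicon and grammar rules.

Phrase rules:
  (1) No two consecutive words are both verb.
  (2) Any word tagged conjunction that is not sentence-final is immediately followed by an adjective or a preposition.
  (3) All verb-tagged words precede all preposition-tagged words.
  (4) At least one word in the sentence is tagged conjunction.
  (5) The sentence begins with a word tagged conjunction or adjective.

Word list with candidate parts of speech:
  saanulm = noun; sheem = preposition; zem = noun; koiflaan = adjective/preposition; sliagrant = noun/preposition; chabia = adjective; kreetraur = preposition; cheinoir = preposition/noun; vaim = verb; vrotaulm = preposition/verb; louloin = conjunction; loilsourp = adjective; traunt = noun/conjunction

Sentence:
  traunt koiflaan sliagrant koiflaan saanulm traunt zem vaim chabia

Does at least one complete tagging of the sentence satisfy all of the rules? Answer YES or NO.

YES

Candidates per position — 1:traunt {noun,conjunction}; 2:koiflaan {adjective,preposition}; 3:sliagrant {noun,preposition}; 4:koiflaan {adjective,preposition}; 5:saanulm {noun}; 6:traunt {noun,conjunction}; 7:zem {noun}; 8:vaim {verb}; 9:chabia {adjective}.
One satisfying assignment: conjunction adjective noun adjective noun noun noun verb adjective.
Check: rule 1 ok; rule 2 ok; rule 3 ok; rule 4 ok; rule 5 ok.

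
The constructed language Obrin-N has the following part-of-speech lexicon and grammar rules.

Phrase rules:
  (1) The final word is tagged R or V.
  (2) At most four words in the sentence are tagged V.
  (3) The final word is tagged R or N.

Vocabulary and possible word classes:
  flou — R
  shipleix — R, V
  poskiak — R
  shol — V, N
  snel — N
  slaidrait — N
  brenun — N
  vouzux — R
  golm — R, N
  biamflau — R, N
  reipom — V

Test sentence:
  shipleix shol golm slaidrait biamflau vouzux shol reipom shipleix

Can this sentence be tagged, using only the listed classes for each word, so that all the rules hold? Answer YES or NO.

YES

Candidates per position — 1:shipleix {R,V}; 2:shol {V,N}; 3:golm {R,N}; 4:slaidrait {N}; 5:biamflau {R,N}; 6:vouzux {R}; 7:shol {V,N}; 8:reipom {V}; 9:shipleix {R,V}.
One satisfying assignment: V V R N N R N V R.
Verifying each rule — rule 1 ✓; rule 2 ✓; rule 3 ✓.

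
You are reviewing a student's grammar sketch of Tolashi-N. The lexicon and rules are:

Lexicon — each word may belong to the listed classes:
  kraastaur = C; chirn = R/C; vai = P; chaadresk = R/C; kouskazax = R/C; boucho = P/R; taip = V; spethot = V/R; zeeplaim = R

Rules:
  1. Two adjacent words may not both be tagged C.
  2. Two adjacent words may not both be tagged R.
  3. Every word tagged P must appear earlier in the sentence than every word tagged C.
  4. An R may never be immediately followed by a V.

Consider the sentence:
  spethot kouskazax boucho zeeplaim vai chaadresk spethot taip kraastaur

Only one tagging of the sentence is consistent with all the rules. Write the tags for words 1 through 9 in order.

V R P R P C V V C

Candidates per position — 1:spethot {V,R}; 2:kouskazax {R,C}; 3:boucho {P,R}; 4:zeeplaim {R}; 5:vai {P}; 6:chaadresk {R,C}; 7:spethot {V,R}; 8:taip {V}; 9:kraastaur {C}.
Position 2: C is ruled out by rule 3; that leaves R.
Position 3: R is ruled out by rule 2; that leaves P.
Position 6: R is ruled out by rule 4; that leaves C.
Position 7: R is ruled out by rule 4; that leaves V.
Position 1: R is ruled out by rule 2; that leaves V.
So the tagging must be: V R P R P C V V C.
Check: rule 1 ok; rule 2 ok; rule 3 ok; rule 4 ok.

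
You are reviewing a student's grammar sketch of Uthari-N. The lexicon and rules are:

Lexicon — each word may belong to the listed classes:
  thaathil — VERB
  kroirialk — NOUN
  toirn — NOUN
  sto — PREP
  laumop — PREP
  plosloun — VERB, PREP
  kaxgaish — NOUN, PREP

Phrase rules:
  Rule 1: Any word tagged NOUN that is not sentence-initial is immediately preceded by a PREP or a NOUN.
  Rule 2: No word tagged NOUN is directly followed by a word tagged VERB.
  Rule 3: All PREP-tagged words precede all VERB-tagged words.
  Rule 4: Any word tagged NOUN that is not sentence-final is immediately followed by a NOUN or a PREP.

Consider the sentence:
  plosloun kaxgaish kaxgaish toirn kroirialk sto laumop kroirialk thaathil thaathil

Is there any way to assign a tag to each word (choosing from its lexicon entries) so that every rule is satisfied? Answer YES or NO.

NO

Candidates per position — 1:plosloun {VERB,PREP}; 2:kaxgaish {NOUN,PREP}; 3:kaxgaish {NOUN,PREP}; 4:toirn {NOUN}; 5:kroirialk {NOUN}; 6:sto {PREP}; 7:laumop {PREP}; 8:kroirialk {NOUN}; 9:thaathil {VERB}; 10:thaathil {VERB}.
Rule 2 cannot be satisfied by any choice of tags from the lexicon.
So there is no consistent tagging.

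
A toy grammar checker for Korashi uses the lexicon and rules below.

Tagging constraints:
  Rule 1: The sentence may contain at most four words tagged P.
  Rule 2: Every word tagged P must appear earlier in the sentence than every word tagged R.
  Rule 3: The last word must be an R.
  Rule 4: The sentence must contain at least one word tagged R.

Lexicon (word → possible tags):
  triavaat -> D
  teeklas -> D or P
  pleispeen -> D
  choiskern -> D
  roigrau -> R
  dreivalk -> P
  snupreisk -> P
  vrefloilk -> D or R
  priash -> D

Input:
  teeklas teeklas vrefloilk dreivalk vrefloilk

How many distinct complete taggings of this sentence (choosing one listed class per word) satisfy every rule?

Candidates per position — 1:teeklas {D,P}; 2:teeklas {D,P}; 3:vrefloilk {D,R}; 4:dreivalk {P}; 5:vrefloilk {D,R}.
There are 16 candidate sequences in total.
The sequences that satisfy every rule: D D D P R; D P D P R; P D D P R; P P D P R.
Count = 4.

4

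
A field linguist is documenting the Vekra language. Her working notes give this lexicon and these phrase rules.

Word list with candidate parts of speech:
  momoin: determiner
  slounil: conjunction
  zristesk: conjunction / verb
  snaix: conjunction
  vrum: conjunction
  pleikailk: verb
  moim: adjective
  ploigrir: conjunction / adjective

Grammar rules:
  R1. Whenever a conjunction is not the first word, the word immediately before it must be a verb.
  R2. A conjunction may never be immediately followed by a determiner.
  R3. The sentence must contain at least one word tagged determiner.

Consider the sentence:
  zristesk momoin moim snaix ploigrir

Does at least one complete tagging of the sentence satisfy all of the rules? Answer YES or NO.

Candidates per position — 1:zristesk {conjunction,verb}; 2:momoin {determiner}; 3:moim {adjective}; 4:snaix {conjunction}; 5:ploigrir {conjunction,adjective}.
Rule 1 cannot be satisfied by any choice of tags from the lexicon.
So there is no consistent tagging.

NO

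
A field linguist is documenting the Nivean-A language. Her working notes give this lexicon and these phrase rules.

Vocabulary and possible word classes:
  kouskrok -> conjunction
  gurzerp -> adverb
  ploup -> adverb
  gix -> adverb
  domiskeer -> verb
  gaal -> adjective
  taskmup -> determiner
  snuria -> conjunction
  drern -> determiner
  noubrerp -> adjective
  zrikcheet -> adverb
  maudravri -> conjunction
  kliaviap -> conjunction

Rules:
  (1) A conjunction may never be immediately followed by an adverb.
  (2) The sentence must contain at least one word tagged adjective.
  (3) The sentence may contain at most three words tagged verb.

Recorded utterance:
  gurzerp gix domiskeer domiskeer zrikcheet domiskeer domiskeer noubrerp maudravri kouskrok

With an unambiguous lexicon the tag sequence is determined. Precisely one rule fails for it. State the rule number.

Fixed tagging: adverb adverb verb verb adverb verb verb adjective conjunction conjunction.
Checking each rule: R1 pass, R2 pass, R3 fail.
Only rule 3 fails.

3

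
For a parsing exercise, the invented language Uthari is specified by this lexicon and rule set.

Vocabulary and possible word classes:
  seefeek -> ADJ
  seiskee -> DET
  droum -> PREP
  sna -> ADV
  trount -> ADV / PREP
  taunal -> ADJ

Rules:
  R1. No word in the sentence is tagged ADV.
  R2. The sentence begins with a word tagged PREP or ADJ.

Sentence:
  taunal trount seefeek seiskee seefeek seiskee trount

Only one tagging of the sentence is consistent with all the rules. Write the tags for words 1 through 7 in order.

Candidates per position — 1:taunal {ADJ}; 2:trount {ADV,PREP}; 3:seefeek {ADJ}; 4:seiskee {DET}; 5:seefeek {ADJ}; 6:seiskee {DET}; 7:trount {ADV,PREP}.
Word 2 cannot be ADV — rule 1 would then fail for every completion. It is PREP.
Word 7 cannot be ADV — rule 1 would then fail for every completion. It is PREP.
The unique satisfying tagging is: ADJ PREP ADJ DET ADJ DET PREP.
Verifying each rule — rule 1 ✓; rule 2 ✓.

ADJ PREP ADJ DET ADJ DET PREP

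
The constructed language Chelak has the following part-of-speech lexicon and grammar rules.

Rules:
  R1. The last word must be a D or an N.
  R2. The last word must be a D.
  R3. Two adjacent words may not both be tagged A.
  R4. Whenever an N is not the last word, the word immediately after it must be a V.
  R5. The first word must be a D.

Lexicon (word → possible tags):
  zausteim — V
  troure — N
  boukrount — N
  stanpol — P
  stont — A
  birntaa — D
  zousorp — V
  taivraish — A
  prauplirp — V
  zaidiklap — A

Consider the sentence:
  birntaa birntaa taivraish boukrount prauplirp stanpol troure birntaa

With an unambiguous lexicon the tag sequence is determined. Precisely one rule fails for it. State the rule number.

Fixed tagging: D D A N V P N D.
Checking each rule: R1 ok, R2 ok, R3 ok, R4 fails, R5 ok.
Only rule 4 fails.

4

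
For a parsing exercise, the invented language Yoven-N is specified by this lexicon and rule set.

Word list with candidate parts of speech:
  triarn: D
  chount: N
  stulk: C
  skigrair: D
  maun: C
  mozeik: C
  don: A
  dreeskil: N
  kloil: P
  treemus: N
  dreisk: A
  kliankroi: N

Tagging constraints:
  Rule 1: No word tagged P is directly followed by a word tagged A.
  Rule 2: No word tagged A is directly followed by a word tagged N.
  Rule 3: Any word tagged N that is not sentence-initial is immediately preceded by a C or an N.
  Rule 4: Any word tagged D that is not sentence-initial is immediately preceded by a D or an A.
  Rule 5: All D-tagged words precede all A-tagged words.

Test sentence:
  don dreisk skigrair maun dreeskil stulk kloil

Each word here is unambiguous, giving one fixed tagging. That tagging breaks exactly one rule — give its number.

5

Fixed tagging: A A D C N C P.
Checking each rule: R1 holds, R2 holds, R3 holds, R4 holds, R5 violated.
Only rule 5 fails.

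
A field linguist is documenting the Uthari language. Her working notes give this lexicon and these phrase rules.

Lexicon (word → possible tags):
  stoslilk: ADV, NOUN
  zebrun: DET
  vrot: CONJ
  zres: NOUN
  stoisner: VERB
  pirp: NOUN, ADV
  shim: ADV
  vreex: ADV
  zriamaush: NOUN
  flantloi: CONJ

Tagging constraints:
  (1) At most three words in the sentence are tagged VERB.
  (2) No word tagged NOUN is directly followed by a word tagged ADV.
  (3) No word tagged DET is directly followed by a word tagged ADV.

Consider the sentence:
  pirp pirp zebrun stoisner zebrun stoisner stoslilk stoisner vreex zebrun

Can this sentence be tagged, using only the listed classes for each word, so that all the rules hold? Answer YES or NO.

YES

Candidates per position — 1:pirp {NOUN,ADV}; 2:pirp {NOUN,ADV}; 3:zebrun {DET}; 4:stoisner {VERB}; 5:zebrun {DET}; 6:stoisner {VERB}; 7:stoslilk {ADV,NOUN}; 8:stoisner {VERB}; 9:vreex {ADV}; 10:zebrun {DET}.
One satisfying assignment: ADV NOUN DET VERB DET VERB NOUN VERB ADV DET.
Verifying each rule — rule 1 holds; rule 2 holds; rule 3 holds.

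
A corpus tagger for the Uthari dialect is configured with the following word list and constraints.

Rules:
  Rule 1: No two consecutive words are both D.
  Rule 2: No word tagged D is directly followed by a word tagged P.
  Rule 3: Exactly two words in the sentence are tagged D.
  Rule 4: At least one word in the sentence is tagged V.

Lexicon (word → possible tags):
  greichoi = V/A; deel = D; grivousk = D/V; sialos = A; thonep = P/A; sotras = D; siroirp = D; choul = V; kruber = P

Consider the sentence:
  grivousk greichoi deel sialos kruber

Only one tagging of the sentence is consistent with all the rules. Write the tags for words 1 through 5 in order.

D V D A P

Candidates per position — 1:grivousk {D,V}; 2:greichoi {V,A}; 3:deel {D}; 4:sialos {A}; 5:kruber {P}.
Position 1: tagging it V would leave rule 3 unsatisfiable, so it must be D.
Position 2: tagging it A would leave rule 4 unsatisfiable, so it must be V.
The unique satisfying tagging is: D V D A P.
Verifying each rule — rule 1 satisfied; rule 2 satisfied; rule 3 satisfied; rule 4 satisfied.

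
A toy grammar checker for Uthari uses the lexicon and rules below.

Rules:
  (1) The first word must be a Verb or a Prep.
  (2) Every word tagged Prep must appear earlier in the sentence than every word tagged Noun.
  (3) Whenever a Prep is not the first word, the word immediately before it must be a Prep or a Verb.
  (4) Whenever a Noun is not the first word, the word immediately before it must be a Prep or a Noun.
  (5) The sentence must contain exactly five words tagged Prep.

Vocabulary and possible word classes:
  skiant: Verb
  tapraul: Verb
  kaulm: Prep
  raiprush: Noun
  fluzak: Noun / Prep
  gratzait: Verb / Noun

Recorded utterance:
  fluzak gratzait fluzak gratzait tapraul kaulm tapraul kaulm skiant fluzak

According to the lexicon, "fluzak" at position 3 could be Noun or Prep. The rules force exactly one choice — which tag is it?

Prep

Candidates per position — 1:fluzak {Noun,Prep}; 2:gratzait {Verb,Noun}; 3:fluzak {Noun,Prep}; 4:gratzait {Verb,Noun}; 5:tapraul {Verb}; 6:kaulm {Prep}; 7:tapraul {Verb}; 8:kaulm {Prep}; 9:skiant {Verb}; 10:fluzak {Noun,Prep}.
At position 1, choosing Noun makes rule 1 impossible to satisfy; hence Prep.
At position 2, choosing Noun makes rule 2 impossible to satisfy; hence Verb.
At position 3, choosing Noun makes rule 2 impossible to satisfy; hence Prep.
At position 4, choosing Noun makes rule 2 impossible to satisfy; hence Verb.
At position 10, choosing Noun makes rule 4 impossible to satisfy; hence Prep.
So the tagging must be: Prep Verb Prep Verb Verb Prep Verb Prep Verb Prep.
Checking: rule 1 ✓; rule 2 ✓; rule 3 ✓; rule 4 ✓; rule 5 ✓.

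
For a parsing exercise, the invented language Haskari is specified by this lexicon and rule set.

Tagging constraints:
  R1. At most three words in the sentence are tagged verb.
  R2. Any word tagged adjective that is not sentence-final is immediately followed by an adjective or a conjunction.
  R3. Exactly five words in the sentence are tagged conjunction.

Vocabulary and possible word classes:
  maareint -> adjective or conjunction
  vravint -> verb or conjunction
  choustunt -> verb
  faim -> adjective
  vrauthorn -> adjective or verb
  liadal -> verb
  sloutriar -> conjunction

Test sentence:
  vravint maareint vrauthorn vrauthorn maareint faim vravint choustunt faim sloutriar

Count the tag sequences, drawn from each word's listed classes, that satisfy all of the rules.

Candidates per position — 1:vravint {verb,conjunction}; 2:maareint {adjective,conjunction}; 3:vrauthorn {adjective,verb}; 4:vrauthorn {adjective,verb}; 5:maareint {adjective,conjunction}; 6:faim {adjective}; 7:vravint {verb,conjunction}; 8:choustunt {verb}; 9:faim {adjective}; 10:sloutriar {conjunction}.
There are 64 candidate sequences in total.
The sequences that satisfy every rule: conjunction conjunction adjective adjective conjunction adjective conjunction verb adjective conjunction; conjunction conjunction verb adjective conjunction adjective conjunction verb adjective conjunction; conjunction conjunction verb verb conjunction adjective conjunction verb adjective conjunction.
Count = 3.

3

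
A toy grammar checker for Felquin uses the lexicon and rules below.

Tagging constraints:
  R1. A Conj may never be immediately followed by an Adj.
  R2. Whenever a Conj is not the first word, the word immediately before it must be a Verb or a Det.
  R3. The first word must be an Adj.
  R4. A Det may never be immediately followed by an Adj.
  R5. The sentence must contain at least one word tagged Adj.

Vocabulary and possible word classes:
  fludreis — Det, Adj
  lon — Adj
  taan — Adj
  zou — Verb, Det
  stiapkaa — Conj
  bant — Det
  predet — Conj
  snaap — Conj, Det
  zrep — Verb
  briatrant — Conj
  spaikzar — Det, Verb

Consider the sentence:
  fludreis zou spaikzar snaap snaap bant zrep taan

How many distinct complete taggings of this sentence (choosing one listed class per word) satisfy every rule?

12

Candidates per position — 1:fludreis {Det,Adj}; 2:zou {Verb,Det}; 3:spaikzar {Det,Verb}; 4:snaap {Conj,Det}; 5:snaap {Conj,Det}; 6:bant {Det}; 7:zrep {Verb}; 8:taan {Adj}.
There are 32 candidate sequences in total.
Checking each against the rules leaves 12 sequences.
Count = 12.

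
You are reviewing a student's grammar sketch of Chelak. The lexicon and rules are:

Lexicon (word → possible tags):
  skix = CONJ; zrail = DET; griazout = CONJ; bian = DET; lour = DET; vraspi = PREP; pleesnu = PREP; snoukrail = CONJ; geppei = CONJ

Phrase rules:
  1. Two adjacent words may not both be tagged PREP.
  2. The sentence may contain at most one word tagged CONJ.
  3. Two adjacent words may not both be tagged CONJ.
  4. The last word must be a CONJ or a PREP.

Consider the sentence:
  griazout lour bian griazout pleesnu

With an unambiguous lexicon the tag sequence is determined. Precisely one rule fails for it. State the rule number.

2

Fixed tagging: CONJ DET DET CONJ PREP.
Applying the rules: R1 holds, R2 violated, R3 holds, R4 holds.
Only rule 2 fails.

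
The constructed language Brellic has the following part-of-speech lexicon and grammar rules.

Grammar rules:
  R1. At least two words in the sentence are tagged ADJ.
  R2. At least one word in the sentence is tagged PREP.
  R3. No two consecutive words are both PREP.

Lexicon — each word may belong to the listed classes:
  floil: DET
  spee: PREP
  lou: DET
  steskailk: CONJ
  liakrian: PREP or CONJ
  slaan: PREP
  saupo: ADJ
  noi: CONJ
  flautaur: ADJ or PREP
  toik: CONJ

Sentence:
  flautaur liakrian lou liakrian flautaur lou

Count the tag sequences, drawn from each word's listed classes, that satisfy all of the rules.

Candidates per position — 1:flautaur {ADJ,PREP}; 2:liakrian {PREP,CONJ}; 3:lou {DET}; 4:liakrian {PREP,CONJ}; 5:flautaur {ADJ,PREP}; 6:lou {DET}.
There are 16 candidate sequences in total.
The sequences that satisfy every rule: ADJ PREP DET PREP ADJ DET; ADJ PREP DET CONJ ADJ DET; ADJ CONJ DET PREP ADJ DET.
Count = 3.

3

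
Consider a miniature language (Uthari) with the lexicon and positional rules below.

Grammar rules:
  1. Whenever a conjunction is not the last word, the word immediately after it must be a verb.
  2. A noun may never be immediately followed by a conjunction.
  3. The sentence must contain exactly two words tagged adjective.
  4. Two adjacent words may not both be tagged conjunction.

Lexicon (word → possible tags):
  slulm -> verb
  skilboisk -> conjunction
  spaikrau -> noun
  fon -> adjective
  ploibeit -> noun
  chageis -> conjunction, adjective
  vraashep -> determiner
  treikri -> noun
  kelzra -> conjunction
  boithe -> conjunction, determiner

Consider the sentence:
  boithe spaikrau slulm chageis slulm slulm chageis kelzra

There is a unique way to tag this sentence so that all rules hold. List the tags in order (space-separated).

determiner noun verb adjective verb verb adjective conjunction

Candidates per position — 1:boithe {conjunction,determiner}; 2:spaikrau {noun}; 3:slulm {verb}; 4:chageis {conjunction,adjective}; 5:slulm {verb}; 6:slulm {verb}; 7:chageis {conjunction,adjective}; 8:kelzra {conjunction}.
Position 1: tagging it conjunction would leave rule 1 unsatisfiable, so it must be determiner.
Position 4: tagging it conjunction would leave rule 3 unsatisfiable, so it must be adjective.
Position 7: tagging it conjunction would leave rule 1 unsatisfiable, so it must be adjective.
So the tagging must be: determiner noun verb adjective verb verb adjective conjunction.
Rule-by-rule: rule 1 ok; rule 2 ok; rule 3 ok; rule 4 ok.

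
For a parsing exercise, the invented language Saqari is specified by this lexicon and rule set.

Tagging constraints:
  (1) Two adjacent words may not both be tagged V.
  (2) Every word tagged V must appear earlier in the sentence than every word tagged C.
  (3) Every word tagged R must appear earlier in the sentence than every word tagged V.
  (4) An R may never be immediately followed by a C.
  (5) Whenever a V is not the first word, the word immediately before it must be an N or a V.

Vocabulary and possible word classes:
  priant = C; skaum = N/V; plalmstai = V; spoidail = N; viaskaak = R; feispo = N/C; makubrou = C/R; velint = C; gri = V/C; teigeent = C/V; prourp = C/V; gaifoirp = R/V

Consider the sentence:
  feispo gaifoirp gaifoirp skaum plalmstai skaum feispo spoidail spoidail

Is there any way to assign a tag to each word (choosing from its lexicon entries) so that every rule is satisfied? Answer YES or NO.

YES

Candidates per position — 1:feispo {N,C}; 2:gaifoirp {R,V}; 3:gaifoirp {R,V}; 4:skaum {N,V}; 5:plalmstai {V}; 6:skaum {N,V}; 7:feispo {N,C}; 8:spoidail {N}; 9:spoidail {N}.
One satisfying assignment: N R R N V N C N N.
Checking: rule 1 ✓; rule 2 ✓; rule 3 ✓; rule 4 ✓; rule 5 ✓.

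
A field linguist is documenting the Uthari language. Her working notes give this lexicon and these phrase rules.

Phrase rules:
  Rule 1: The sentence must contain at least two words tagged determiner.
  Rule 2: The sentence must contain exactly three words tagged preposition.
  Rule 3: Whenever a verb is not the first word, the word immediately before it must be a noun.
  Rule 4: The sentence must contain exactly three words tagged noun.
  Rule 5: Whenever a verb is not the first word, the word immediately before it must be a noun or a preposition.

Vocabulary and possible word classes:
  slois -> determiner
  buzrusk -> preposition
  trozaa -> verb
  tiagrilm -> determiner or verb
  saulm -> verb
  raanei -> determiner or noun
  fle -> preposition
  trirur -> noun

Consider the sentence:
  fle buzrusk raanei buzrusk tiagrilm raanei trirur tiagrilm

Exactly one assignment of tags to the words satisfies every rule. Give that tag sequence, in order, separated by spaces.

preposition preposition noun preposition determiner noun noun determiner

Candidates per position — 1:fle {preposition}; 2:buzrusk {preposition}; 3:raanei {determiner,noun}; 4:buzrusk {preposition}; 5:tiagrilm {determiner,verb}; 6:raanei {determiner,noun}; 7:trirur {noun}; 8:tiagrilm {determiner,verb}.
If word 3 were determiner, no tagging could satisfy rule 4; so word 3 is noun.
If word 5 were verb, no tagging could satisfy rule 3; so word 5 is determiner.
If word 6 were determiner, no tagging could satisfy rule 4; so word 6 is noun.
If word 8 were verb, no tagging could satisfy rule 1; so word 8 is determiner.
The unique satisfying tagging is: preposition preposition noun preposition determiner noun noun determiner.
Checking: rule 1 ok; rule 2 ok; rule 3 ok; rule 4 ok; rule 5 ok.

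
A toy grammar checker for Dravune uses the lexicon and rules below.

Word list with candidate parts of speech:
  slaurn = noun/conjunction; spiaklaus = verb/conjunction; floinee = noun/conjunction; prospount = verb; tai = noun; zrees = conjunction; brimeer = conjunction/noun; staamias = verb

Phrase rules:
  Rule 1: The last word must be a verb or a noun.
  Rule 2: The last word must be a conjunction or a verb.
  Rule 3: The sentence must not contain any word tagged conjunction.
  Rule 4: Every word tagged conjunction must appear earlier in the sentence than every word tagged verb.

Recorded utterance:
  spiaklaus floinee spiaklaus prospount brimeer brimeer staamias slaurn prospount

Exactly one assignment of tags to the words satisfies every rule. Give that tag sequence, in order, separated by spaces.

verb noun verb verb noun noun verb noun verb

Candidates per position — 1:spiaklaus {verb,conjunction}; 2:floinee {noun,conjunction}; 3:spiaklaus {verb,conjunction}; 4:prospount {verb}; 5:brimeer {conjunction,noun}; 6:brimeer {conjunction,noun}; 7:staamias {verb}; 8:slaurn {noun,conjunction}; 9:prospount {verb}.
Position 1: tagging it conjunction would leave rule 3 unsatisfiable, so it must be verb.
Position 2: tagging it conjunction would leave rule 3 unsatisfiable, so it must be noun.
Position 3: tagging it conjunction would leave rule 3 unsatisfiable, so it must be verb.
Position 5: tagging it conjunction would leave rule 3 unsatisfiable, so it must be noun.
Position 6: tagging it conjunction would leave rule 3 unsatisfiable, so it must be noun.
Position 8: tagging it conjunction would leave rule 3 unsatisfiable, so it must be noun.
That leaves exactly one tagging: verb noun verb verb noun noun verb noun verb.
Rule-by-rule: rule 1 satisfied; rule 2 satisfied; rule 3 satisfied; rule 4 satisfied.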